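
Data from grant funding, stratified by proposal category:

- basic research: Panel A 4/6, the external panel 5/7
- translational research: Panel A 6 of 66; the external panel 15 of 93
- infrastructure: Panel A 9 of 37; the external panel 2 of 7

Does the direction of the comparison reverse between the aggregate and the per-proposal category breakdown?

Basic research: Panel A 4/6 = 66.7%, the external panel 5/7 = 71.4% → the external panel
Translational research: Panel A 6/66 = 9.1%, the external panel 15/93 = 16.1% → the external panel
Infrastructure: Panel A 9/37 = 24.3%, the external panel 2/7 = 28.6% → the external panel
Overall: Panel A 19/109 = 17.4%, the external panel 22/107 = 20.6% → the external panel
The external panel wins overall and in every proposal group — no reversal.

No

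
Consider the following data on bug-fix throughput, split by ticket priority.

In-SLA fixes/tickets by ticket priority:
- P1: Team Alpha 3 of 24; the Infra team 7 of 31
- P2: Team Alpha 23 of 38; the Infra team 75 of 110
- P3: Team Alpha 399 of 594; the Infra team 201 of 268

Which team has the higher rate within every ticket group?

P1: Team Alpha 3/24 = 12.5%, the Infra team 7/31 = 22.6% → the Infra team
P2: Team Alpha 23/38 = 60.5%, the Infra team 75/110 = 68.2% → the Infra team
P3: Team Alpha 399/594 = 67.2%, the Infra team 201/268 = 75.0% → the Infra team
The Infra team has the higher rate in all 3 groups.

the Infra team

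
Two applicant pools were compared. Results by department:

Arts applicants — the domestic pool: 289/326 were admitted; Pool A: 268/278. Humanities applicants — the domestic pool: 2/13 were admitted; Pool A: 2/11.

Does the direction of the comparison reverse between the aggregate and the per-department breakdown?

No

Arts: the domestic pool 289/326 = 88.7%, Pool A 268/278 = 96.4% → Pool A
Humanities: the domestic pool 2/13 = 15.4%, Pool A 2/11 = 18.2% → Pool A
Overall: the domestic pool 291/339 = 85.8%, Pool A 270/289 = 93.4% → Pool A
Pool A wins overall and in every department group — no reversal.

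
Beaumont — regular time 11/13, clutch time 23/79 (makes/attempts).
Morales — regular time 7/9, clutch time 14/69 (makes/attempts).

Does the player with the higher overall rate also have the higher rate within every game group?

Yes

Regular time: Beaumont 11/13 = 84.6%, Morales 7/9 = 77.8% → Beaumont
Clutch time: Beaumont 23/79 = 29.1%, Morales 14/69 = 20.3% → Beaumont
Overall: Beaumont 34/92 = 37.0%, Morales 21/78 = 26.9% → Beaumont
Beaumont wins overall and in every game group — no reversal.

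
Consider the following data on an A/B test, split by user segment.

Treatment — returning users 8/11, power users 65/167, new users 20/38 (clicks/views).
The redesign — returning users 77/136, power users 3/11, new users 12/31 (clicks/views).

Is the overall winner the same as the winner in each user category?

Returning users: Treatment 8/11 = 72.7%, the redesign 77/136 = 56.6% → Treatment
Power users: Treatment 65/167 = 38.9%, the redesign 3/11 = 27.3% → Treatment
New users: Treatment 20/38 = 52.6%, the redesign 12/31 = 38.7% → Treatment
Overall: Treatment 93/216 = 43.1%, the redesign 92/178 = 51.7% → the redesign
Treatment wins each user group but the redesign wins overall — the comparison reverses. Treatment's views skew toward power users, which has a lower base rate.

No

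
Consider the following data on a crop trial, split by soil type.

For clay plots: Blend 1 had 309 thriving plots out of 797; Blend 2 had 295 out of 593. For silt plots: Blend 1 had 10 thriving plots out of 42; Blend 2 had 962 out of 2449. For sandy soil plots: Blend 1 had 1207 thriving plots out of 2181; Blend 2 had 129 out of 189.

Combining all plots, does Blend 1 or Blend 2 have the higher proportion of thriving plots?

Blend 1

Clay: Blend 1 309/797 = 38.8%, Blend 2 295/593 = 49.7% → Blend 2
Silt: Blend 1 10/42 = 23.8%, Blend 2 962/2449 = 39.3% → Blend 2
Sandy soil: Blend 1 1207/2181 = 55.3%, Blend 2 129/189 = 68.3% → Blend 2
Overall: Blend 1 1526/3020 = 50.5%, Blend 2 1386/3231 = 42.9% → Blend 1
(Blend 2 wins every soil group but Blend 1 wins overall — Blend 2's plots skew toward the low-rate silt group.)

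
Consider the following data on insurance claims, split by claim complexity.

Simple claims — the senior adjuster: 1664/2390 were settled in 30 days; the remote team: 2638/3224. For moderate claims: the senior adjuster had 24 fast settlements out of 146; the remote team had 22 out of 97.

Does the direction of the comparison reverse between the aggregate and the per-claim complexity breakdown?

No

Simple: the senior adjuster 1664/2390 = 69.6%, the remote team 2638/3224 = 81.8% → the remote team
Moderate: the senior adjuster 24/146 = 16.4%, the remote team 22/97 = 22.7% → the remote team
Overall: the senior adjuster 1688/2536 = 66.6%, the remote team 2660/3321 = 80.1% → the remote team
The remote team wins overall and in every claim group — no reversal.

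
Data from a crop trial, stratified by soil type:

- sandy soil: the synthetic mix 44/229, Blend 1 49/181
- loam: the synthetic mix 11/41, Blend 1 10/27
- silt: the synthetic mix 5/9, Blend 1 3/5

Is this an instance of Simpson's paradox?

Sandy soil: the synthetic mix 44/229 = 19.2%, Blend 1 49/181 = 27.1% → Blend 1
Loam: the synthetic mix 11/41 = 26.8%, Blend 1 10/27 = 37.0% → Blend 1
Silt: the synthetic mix 5/9 = 55.6%, Blend 1 3/5 = 60.0% → Blend 1
Overall: the synthetic mix 60/279 = 21.5%, Blend 1 62/213 = 29.1% → Blend 1
Blend 1 wins overall and in every soil group — no reversal.

No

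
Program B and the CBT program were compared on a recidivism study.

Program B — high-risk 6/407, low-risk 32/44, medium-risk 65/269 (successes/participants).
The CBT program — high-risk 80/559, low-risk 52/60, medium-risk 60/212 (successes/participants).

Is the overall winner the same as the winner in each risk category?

Yes

High-risk: Program B 6/407 = 1.5%, the CBT program 80/559 = 14.3% → the CBT program
Low-risk: Program B 32/44 = 72.7%, the CBT program 52/60 = 86.7% → the CBT program
Medium-risk: Program B 65/269 = 24.2%, the CBT program 60/212 = 28.3% → the CBT program
Overall: Program B 103/720 = 14.3%, the CBT program 192/831 = 23.1% → the CBT program
The CBT program wins overall and in every risk group — no reversal.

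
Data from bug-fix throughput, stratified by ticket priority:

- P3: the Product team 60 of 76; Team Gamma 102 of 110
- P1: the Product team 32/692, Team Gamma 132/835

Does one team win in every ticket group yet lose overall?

No

P3: the Product team 60/76 = 78.9%, Team Gamma 102/110 = 92.7% → Team Gamma
P1: the Product team 32/692 = 4.6%, Team Gamma 132/835 = 15.8% → Team Gamma
Overall: the Product team 92/768 = 12.0%, Team Gamma 234/945 = 24.8% → Team Gamma
Team Gamma wins overall and in every ticket group — no reversal.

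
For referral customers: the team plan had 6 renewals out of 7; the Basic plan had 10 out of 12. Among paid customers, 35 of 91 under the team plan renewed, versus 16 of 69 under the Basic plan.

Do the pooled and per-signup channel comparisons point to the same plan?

Referral: the team plan 6/7 = 85.7%, the Basic plan 10/12 = 83.3% → the team plan
Paid: the team plan 35/91 = 38.5%, the Basic plan 16/69 = 23.2% → the team plan
Overall: the team plan 41/98 = 41.8%, the Basic plan 26/81 = 32.1% → the team plan
The team plan wins overall and in every signup group — no reversal.

Yes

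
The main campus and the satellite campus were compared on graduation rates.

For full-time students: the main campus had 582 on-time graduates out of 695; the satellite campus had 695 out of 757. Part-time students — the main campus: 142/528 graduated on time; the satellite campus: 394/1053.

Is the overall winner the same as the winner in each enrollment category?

Yes

Full-time: the main campus 582/695 = 83.7%, the satellite campus 695/757 = 91.8% → the satellite campus
Part-time: the main campus 142/528 = 26.9%, the satellite campus 394/1053 = 37.4% → the satellite campus
Overall: the main campus 724/1223 = 59.2%, the satellite campus 1089/1810 = 60.2% → the satellite campus
The satellite campus wins overall and in every enrollment group — no reversal.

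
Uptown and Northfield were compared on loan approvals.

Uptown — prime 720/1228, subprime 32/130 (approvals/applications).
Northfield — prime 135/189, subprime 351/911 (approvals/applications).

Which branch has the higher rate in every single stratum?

Prime: Uptown 720/1228 = 58.6%, Northfield 135/189 = 71.4% → Northfield
Subprime: Uptown 32/130 = 24.6%, Northfield 351/911 = 38.5% → Northfield
Northfield has the higher rate in both groups.

Northfield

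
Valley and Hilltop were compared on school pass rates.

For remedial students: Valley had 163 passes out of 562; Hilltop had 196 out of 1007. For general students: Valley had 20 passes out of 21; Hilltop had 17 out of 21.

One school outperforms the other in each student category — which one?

Valley

Remedial: Valley 163/562 = 29.0%, Hilltop 196/1007 = 19.5% → Valley
General: Valley 20/21 = 95.2%, Hilltop 17/21 = 81.0% → Valley
Valley has the higher rate in both groups.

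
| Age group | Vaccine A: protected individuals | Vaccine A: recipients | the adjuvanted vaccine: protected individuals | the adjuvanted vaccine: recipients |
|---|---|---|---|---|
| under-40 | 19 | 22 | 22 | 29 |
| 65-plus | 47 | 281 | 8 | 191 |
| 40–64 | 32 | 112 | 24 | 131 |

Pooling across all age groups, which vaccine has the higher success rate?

Vaccine A

Under-40: Vaccine A 19/22 = 86.4%, the adjuvanted vaccine 22/29 = 75.9% → Vaccine A
65-plus: Vaccine A 47/281 = 16.7%, the adjuvanted vaccine 8/191 = 4.2% → Vaccine A
40–64: Vaccine A 32/112 = 28.6%, the adjuvanted vaccine 24/131 = 18.3% → Vaccine A
Overall: Vaccine A 98/415 = 23.6%, the adjuvanted vaccine 54/351 = 15.4% → Vaccine A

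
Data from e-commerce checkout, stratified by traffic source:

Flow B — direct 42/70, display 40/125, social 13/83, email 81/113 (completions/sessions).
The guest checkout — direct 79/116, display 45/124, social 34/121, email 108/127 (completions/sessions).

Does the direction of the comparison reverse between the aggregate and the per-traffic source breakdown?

No

Direct: Flow B 42/70 = 60.0%, the guest checkout 79/116 = 68.1% → the guest checkout
Display: Flow B 40/125 = 32.0%, the guest checkout 45/124 = 36.3% → the guest checkout
Social: Flow B 13/83 = 15.7%, the guest checkout 34/121 = 28.1% → the guest checkout
Email: Flow B 81/113 = 71.7%, the guest checkout 108/127 = 85.0% → the guest checkout
Overall: Flow B 176/391 = 45.0%, the guest checkout 266/488 = 54.5% → the guest checkout
The guest checkout wins overall and in every traffic group — no reversal.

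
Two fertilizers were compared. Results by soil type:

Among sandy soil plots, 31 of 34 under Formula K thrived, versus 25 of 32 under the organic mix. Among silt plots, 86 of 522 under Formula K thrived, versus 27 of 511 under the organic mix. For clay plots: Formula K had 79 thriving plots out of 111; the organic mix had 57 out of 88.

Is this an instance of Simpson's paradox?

Sandy soil: Formula K 31/34 = 91.2%, the organic mix 25/32 = 78.1% → Formula K
Silt: Formula K 86/522 = 16.5%, the organic mix 27/511 = 5.3% → Formula K
Clay: Formula K 79/111 = 71.2%, the organic mix 57/88 = 64.8% → Formula K
Overall: Formula K 196/667 = 29.4%, the organic mix 109/631 = 17.3% → Formula K
Formula K wins overall and in every soil group — no reversal.

No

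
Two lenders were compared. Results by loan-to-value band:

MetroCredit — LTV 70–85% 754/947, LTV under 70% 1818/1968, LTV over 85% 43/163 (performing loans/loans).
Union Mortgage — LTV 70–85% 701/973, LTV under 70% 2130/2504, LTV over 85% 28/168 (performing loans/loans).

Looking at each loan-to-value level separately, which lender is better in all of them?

MetroCredit

LTV 70–85%: MetroCredit 754/947 = 79.6%, Union Mortgage 701/973 = 72.0% → MetroCredit
LTV under 70%: MetroCredit 1818/1968 = 92.4%, Union Mortgage 2130/2504 = 85.1% → MetroCredit
LTV over 85%: MetroCredit 43/163 = 26.4%, Union Mortgage 28/168 = 16.7% → MetroCredit
MetroCredit has the higher rate in all 3 groups.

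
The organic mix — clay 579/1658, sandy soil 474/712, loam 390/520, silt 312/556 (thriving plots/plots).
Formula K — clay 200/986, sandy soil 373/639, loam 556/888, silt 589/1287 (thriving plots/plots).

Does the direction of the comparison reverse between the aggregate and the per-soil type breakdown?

Clay: the organic mix 579/1658 = 34.9%, Formula K 200/986 = 20.3% → the organic mix
Sandy soil: the organic mix 474/712 = 66.6%, Formula K 373/639 = 58.4% → the organic mix
Loam: the organic mix 390/520 = 75.0%, Formula K 556/888 = 62.6% → the organic mix
Silt: the organic mix 312/556 = 56.1%, Formula K 589/1287 = 45.8% → the organic mix
Overall: the organic mix 1755/3446 = 50.9%, Formula K 1718/3800 = 45.2% → the organic mix
The organic mix wins overall and in every soil group — no reversal.

No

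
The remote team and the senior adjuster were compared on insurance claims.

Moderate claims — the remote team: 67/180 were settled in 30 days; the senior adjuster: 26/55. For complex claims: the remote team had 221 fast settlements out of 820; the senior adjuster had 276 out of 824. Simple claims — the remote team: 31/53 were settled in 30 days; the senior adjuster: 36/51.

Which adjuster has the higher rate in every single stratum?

the senior adjuster

Moderate: the remote team 67/180 = 37.2%, the senior adjuster 26/55 = 47.3% → the senior adjuster
Complex: the remote team 221/820 = 27.0%, the senior adjuster 276/824 = 33.5% → the senior adjuster
Simple: the remote team 31/53 = 58.5%, the senior adjuster 36/51 = 70.6% → the senior adjuster
The senior adjuster has the higher rate in all 3 groups.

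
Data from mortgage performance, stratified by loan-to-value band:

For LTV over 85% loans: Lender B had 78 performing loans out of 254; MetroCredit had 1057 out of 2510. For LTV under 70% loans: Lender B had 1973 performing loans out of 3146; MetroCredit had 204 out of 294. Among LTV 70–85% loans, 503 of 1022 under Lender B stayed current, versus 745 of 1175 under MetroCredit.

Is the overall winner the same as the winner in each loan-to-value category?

No

LTV over 85%: Lender B 78/254 = 30.7%, MetroCredit 1057/2510 = 42.1% → MetroCredit
LTV under 70%: Lender B 1973/3146 = 62.7%, MetroCredit 204/294 = 69.4% → MetroCredit
LTV 70–85%: Lender B 503/1022 = 49.2%, MetroCredit 745/1175 = 63.4% → MetroCredit
Overall: Lender B 2554/4422 = 57.8%, MetroCredit 2006/3979 = 50.4% → Lender B
MetroCredit wins each loan-to-value group but Lender B wins overall — the comparison reverses. MetroCredit's loans skew toward LTV over 85%, which has a lower base rate.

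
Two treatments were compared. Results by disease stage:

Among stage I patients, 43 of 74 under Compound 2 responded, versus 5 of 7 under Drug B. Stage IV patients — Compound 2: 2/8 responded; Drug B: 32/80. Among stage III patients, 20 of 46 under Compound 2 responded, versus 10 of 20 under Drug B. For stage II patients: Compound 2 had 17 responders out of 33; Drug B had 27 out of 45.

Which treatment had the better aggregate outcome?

Stage I: Compound 2 43/74 = 58.1%, Drug B 5/7 = 71.4% → Drug B
Stage IV: Compound 2 2/8 = 25.0%, Drug B 32/80 = 40.0% → Drug B
Stage III: Compound 2 20/46 = 43.5%, Drug B 10/20 = 50.0% → Drug B
Stage II: Compound 2 17/33 = 51.5%, Drug B 27/45 = 60.0% → Drug B
Overall: Compound 2 82/161 = 50.9%, Drug B 74/152 = 48.7% → Compound 2
(Drug B wins every disease group but Compound 2 wins overall — Drug B's patients skew toward the low-rate stage IV group.)

Compound 2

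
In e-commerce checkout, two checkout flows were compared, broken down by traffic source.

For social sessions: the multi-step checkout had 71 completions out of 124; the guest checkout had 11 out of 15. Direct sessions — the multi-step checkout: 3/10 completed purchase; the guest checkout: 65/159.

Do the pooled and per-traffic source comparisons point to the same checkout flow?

Social: the multi-step checkout 71/124 = 57.3%, the guest checkout 11/15 = 73.3% → the guest checkout
Direct: the multi-step checkout 3/10 = 30.0%, the guest checkout 65/159 = 40.9% → the guest checkout
Overall: the multi-step checkout 74/134 = 55.2%, the guest checkout 76/174 = 43.7% → the multi-step checkout
The guest checkout wins each traffic group but the multi-step checkout wins overall — the comparison reverses. The guest checkout's sessions skew toward direct, which has a lower base rate.

No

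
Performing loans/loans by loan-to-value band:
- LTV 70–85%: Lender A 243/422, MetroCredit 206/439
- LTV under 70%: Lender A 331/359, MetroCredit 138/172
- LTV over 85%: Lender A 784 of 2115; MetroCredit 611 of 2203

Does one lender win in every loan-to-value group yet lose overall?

No

LTV 70–85%: Lender A 243/422 = 57.6%, MetroCredit 206/439 = 46.9% → Lender A
LTV under 70%: Lender A 331/359 = 92.2%, MetroCredit 138/172 = 80.2% → Lender A
LTV over 85%: Lender A 784/2115 = 37.1%, MetroCredit 611/2203 = 27.7% → Lender A
Overall: Lender A 1358/2896 = 46.9%, MetroCredit 955/2814 = 33.9% → Lender A
Lender A wins overall and in every loan-to-value group — no reversal.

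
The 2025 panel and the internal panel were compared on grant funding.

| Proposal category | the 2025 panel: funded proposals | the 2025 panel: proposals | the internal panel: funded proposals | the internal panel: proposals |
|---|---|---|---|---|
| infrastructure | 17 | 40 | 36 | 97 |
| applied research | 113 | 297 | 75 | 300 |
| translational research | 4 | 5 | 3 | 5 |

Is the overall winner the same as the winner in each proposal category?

Infrastructure: the 2025 panel 17/40 = 42.5%, the internal panel 36/97 = 37.1% → the 2025 panel
Applied research: the 2025 panel 113/297 = 38.0%, the internal panel 75/300 = 25.0% → the 2025 panel
Translational research: the 2025 panel 4/5 = 80.0%, the internal panel 3/5 = 60.0% → the 2025 panel
Overall: the 2025 panel 134/342 = 39.2%, the internal panel 114/402 = 28.4% → the 2025 panel
The 2025 panel wins overall and in every proposal group — no reversal.

Yes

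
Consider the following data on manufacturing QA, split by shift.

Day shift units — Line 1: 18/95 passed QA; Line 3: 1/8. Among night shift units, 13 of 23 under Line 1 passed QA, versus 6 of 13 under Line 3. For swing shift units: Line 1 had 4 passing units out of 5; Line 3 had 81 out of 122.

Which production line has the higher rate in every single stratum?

Line 1

Day shift: Line 1 18/95 = 18.9%, Line 3 1/8 = 12.5% → Line 1
Night shift: Line 1 13/23 = 56.5%, Line 3 6/13 = 46.2% → Line 1
Swing shift: Line 1 4/5 = 80.0%, Line 3 81/122 = 66.4% → Line 1
Line 1 has the higher rate in all 3 groups.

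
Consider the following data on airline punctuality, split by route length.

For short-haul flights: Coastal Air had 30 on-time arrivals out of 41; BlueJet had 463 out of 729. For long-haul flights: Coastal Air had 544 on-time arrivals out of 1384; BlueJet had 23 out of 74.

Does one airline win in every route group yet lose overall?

Short-haul: Coastal Air 30/41 = 73.2%, BlueJet 463/729 = 63.5% → Coastal Air
Long-haul: Coastal Air 544/1384 = 39.3%, BlueJet 23/74 = 31.1% → Coastal Air
Overall: Coastal Air 574/1425 = 40.3%, BlueJet 486/803 = 60.5% → BlueJet
Coastal Air wins each route group but BlueJet wins overall — the comparison reverses. Coastal Air's flights skew toward long-haul, which has a lower base rate.

Yes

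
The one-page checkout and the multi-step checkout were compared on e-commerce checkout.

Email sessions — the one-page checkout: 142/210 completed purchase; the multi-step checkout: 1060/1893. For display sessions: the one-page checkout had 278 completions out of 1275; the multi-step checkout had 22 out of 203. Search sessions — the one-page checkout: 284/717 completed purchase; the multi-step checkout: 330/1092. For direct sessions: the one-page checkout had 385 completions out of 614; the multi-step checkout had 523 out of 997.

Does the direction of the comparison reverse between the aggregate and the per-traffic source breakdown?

Yes

Email: the one-page checkout 142/210 = 67.6%, the multi-step checkout 1060/1893 = 56.0% → the one-page checkout
Display: the one-page checkout 278/1275 = 21.8%, the multi-step checkout 22/203 = 10.8% → the one-page checkout
Search: the one-page checkout 284/717 = 39.6%, the multi-step checkout 330/1092 = 30.2% → the one-page checkout
Direct: the one-page checkout 385/614 = 62.7%, the multi-step checkout 523/997 = 52.5% → the one-page checkout
Overall: the one-page checkout 1089/2816 = 38.7%, the multi-step checkout 1935/4185 = 46.2% → the multi-step checkout
The one-page checkout wins each traffic group but the multi-step checkout wins overall — the comparison reverses. The one-page checkout's sessions skew toward display, which has a lower base rate.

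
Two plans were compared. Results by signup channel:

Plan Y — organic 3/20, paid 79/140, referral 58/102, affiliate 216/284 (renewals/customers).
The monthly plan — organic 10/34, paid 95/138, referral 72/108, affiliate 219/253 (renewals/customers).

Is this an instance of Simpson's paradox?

Organic: Plan Y 3/20 = 15.0%, the monthly plan 10/34 = 29.4% → the monthly plan
Paid: Plan Y 79/140 = 56.4%, the monthly plan 95/138 = 68.8% → the monthly plan
Referral: Plan Y 58/102 = 56.9%, the monthly plan 72/108 = 66.7% → the monthly plan
Affiliate: Plan Y 216/284 = 76.1%, the monthly plan 219/253 = 86.6% → the monthly plan
Overall: Plan Y 356/546 = 65.2%, the monthly plan 396/533 = 74.3% → the monthly plan
The monthly plan wins overall and in every signup group — no reversal.

No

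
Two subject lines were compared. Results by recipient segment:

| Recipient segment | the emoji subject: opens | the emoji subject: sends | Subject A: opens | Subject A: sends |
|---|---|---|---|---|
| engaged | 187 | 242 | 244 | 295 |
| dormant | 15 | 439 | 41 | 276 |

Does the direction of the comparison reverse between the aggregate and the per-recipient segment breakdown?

No

Engaged: the emoji subject 187/242 = 77.3%, Subject A 244/295 = 82.7% → Subject A
Dormant: the emoji subject 15/439 = 3.4%, Subject A 41/276 = 14.9% → Subject A
Overall: the emoji subject 202/681 = 29.7%, Subject A 285/571 = 49.9% → Subject A
Subject A wins overall and in every recipient group — no reversal.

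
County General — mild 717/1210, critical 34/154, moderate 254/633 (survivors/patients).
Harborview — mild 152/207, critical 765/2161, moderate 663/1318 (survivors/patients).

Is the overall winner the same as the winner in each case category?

Mild: County General 717/1210 = 59.3%, Harborview 152/207 = 73.4% → Harborview
Critical: County General 34/154 = 22.1%, Harborview 765/2161 = 35.4% → Harborview
Moderate: County General 254/633 = 40.1%, Harborview 663/1318 = 50.3% → Harborview
Overall: County General 1005/1997 = 50.3%, Harborview 1580/3686 = 42.9% → County General
Harborview wins each case group but County General wins overall — the comparison reverses. Harborview's patients skew toward critical, which has a lower base rate.

No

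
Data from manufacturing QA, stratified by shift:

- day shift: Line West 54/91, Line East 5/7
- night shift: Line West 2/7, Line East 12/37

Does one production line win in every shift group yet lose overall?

Yes

Day shift: Line West 54/91 = 59.3%, Line East 5/7 = 71.4% → Line East
Night shift: Line West 2/7 = 28.6%, Line East 12/37 = 32.4% → Line East
Overall: Line West 56/98 = 57.1%, Line East 17/44 = 38.6% → Line West
Line East wins each shift group but Line West wins overall — the comparison reverses. Line East's units skew toward night shift, which has a lower base rate.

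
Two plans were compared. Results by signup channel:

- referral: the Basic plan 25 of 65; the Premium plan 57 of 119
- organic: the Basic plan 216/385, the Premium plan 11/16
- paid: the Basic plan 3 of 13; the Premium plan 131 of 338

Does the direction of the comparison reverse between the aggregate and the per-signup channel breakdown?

Referral: the Basic plan 25/65 = 38.5%, the Premium plan 57/119 = 47.9% → the Premium plan
Organic: the Basic plan 216/385 = 56.1%, the Premium plan 11/16 = 68.8% → the Premium plan
Paid: the Basic plan 3/13 = 23.1%, the Premium plan 131/338 = 38.8% → the Premium plan
Overall: the Basic plan 244/463 = 52.7%, the Premium plan 199/473 = 42.1% → the Basic plan
The Premium plan wins each signup group but the Basic plan wins overall — the comparison reverses. The Premium plan's customers skew toward paid, which has a lower base rate.

Yes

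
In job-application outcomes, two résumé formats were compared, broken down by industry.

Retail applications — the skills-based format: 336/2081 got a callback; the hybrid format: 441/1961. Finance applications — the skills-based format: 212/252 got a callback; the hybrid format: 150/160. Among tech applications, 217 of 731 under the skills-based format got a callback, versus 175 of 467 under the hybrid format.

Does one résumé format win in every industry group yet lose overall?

No

Retail: the skills-based format 336/2081 = 16.1%, the hybrid format 441/1961 = 22.5% → the hybrid format
Finance: the skills-based format 212/252 = 84.1%, the hybrid format 150/160 = 93.8% → the hybrid format
Tech: the skills-based format 217/731 = 29.7%, the hybrid format 175/467 = 37.5% → the hybrid format
Overall: the skills-based format 765/3064 = 25.0%, the hybrid format 766/2588 = 29.6% → the hybrid format
The hybrid format wins overall and in every industry group — no reversal.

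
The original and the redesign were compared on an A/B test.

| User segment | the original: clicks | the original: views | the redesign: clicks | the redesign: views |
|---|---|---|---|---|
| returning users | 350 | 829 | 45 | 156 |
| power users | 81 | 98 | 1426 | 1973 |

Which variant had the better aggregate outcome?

Returning users: the original 350/829 = 42.2%, the redesign 45/156 = 28.8% → the original
Power users: the original 81/98 = 82.7%, the redesign 1426/1973 = 72.3% → the original
Overall: the original 431/927 = 46.5%, the redesign 1471/2129 = 69.1% → the redesign
(The original wins every user group but the redesign wins overall — the original's views skew toward the low-rate returning users group.)

the redesign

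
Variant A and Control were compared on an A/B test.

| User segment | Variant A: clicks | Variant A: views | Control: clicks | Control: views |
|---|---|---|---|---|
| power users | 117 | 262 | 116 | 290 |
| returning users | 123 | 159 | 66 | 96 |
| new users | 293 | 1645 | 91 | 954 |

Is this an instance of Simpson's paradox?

Power users: Variant A 117/262 = 44.7%, Control 116/290 = 40.0% → Variant A
Returning users: Variant A 123/159 = 77.4%, Control 66/96 = 68.8% → Variant A
New users: Variant A 293/1645 = 17.8%, Control 91/954 = 9.5% → Variant A
Overall: Variant A 533/2066 = 25.8%, Control 273/1340 = 20.4% → Variant A
Variant A wins overall and in every user group — no reversal.

No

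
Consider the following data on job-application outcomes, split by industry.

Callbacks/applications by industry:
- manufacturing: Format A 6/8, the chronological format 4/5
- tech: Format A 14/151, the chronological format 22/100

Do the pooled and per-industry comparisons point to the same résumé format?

Manufacturing: Format A 6/8 = 75.0%, the chronological format 4/5 = 80.0% → the chronological format
Tech: Format A 14/151 = 9.3%, the chronological format 22/100 = 22.0% → the chronological format
Overall: Format A 20/159 = 12.6%, the chronological format 26/105 = 24.8% → the chronological format
The chronological format wins overall and in every industry group — no reversal.

Yes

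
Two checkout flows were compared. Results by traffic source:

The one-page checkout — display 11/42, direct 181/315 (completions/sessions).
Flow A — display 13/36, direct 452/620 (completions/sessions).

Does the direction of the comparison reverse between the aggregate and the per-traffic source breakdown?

No

Display: the one-page checkout 11/42 = 26.2%, Flow A 13/36 = 36.1% → Flow A
Direct: the one-page checkout 181/315 = 57.5%, Flow A 452/620 = 72.9% → Flow A
Overall: the one-page checkout 192/357 = 53.8%, Flow A 465/656 = 70.9% → Flow A
Flow A wins overall and in every traffic group — no reversal.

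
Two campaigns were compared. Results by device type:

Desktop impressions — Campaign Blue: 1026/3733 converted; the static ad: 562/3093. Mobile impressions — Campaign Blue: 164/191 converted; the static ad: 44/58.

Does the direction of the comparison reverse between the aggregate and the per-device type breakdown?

Desktop: Campaign Blue 1026/3733 = 27.5%, the static ad 562/3093 = 18.2% → Campaign Blue
Mobile: Campaign Blue 164/191 = 85.9%, the static ad 44/58 = 75.9% → Campaign Blue
Overall: Campaign Blue 1190/3924 = 30.3%, the static ad 606/3151 = 19.2% → Campaign Blue
Campaign Blue wins overall and in every device group — no reversal.

No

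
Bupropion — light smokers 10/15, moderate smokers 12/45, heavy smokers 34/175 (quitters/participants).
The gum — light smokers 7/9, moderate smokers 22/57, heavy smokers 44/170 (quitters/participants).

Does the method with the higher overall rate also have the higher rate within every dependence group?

Yes

Light smokers: bupropion 10/15 = 66.7%, the gum 7/9 = 77.8% → the gum
Moderate smokers: bupropion 12/45 = 26.7%, the gum 22/57 = 38.6% → the gum
Heavy smokers: bupropion 34/175 = 19.4%, the gum 44/170 = 25.9% → the gum
Overall: bupropion 56/235 = 23.8%, the gum 73/236 = 30.9% → the gum
The gum wins overall and in every dependence group — no reversal.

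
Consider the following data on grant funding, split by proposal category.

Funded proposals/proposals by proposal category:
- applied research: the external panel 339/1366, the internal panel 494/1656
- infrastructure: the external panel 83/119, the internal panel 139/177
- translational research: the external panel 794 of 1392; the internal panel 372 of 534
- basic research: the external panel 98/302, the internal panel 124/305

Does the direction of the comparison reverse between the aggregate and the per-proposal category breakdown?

No

Applied research: the external panel 339/1366 = 24.8%, the internal panel 494/1656 = 29.8% → the internal panel
Infrastructure: the external panel 83/119 = 69.7%, the internal panel 139/177 = 78.5% → the internal panel
Translational research: the external panel 794/1392 = 57.0%, the internal panel 372/534 = 69.7% → the internal panel
Basic research: the external panel 98/302 = 32.5%, the internal panel 124/305 = 40.7% → the internal panel
Overall: the external panel 1314/3179 = 41.3%, the internal panel 1129/2672 = 42.3% → the internal panel
The internal panel wins overall and in every proposal group — no reversal.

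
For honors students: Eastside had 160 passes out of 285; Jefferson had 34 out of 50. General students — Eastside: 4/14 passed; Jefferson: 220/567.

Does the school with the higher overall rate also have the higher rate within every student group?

Honors: Eastside 160/285 = 56.1%, Jefferson 34/50 = 68.0% → Jefferson
General: Eastside 4/14 = 28.6%, Jefferson 220/567 = 38.8% → Jefferson
Overall: Eastside 164/299 = 54.8%, Jefferson 254/617 = 41.2% → Eastside
Jefferson wins each student group but Eastside wins overall — the comparison reverses. Jefferson's students skew toward general, which has a lower base rate.

No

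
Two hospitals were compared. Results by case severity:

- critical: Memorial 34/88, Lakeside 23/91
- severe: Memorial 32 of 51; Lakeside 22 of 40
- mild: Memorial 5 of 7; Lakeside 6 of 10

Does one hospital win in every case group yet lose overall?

Critical: Memorial 34/88 = 38.6%, Lakeside 23/91 = 25.3% → Memorial
Severe: Memorial 32/51 = 62.7%, Lakeside 22/40 = 55.0% → Memorial
Mild: Memorial 5/7 = 71.4%, Lakeside 6/10 = 60.0% → Memorial
Overall: Memorial 71/146 = 48.6%, Lakeside 51/141 = 36.2% → Memorial
Memorial wins overall and in every case group — no reversal.

No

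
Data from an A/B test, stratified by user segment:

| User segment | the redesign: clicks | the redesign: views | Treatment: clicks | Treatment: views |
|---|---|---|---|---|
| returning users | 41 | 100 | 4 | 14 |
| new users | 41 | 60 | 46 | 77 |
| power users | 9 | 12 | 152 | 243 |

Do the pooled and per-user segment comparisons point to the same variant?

Returning users: the redesign 41/100 = 41.0%, Treatment 4/14 = 28.6% → the redesign
New users: the redesign 41/60 = 68.3%, Treatment 46/77 = 59.7% → the redesign
Power users: the redesign 9/12 = 75.0%, Treatment 152/243 = 62.6% → the redesign
Overall: the redesign 91/172 = 52.9%, Treatment 202/334 = 60.5% → Treatment
The redesign wins each user group but Treatment wins overall — the comparison reverses. The redesign's views skew toward returning users, which has a lower base rate.

No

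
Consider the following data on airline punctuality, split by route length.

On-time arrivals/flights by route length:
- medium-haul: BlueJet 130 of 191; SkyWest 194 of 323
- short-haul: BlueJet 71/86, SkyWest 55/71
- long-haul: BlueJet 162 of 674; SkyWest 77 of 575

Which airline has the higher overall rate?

Medium-haul: BlueJet 130/191 = 68.1%, SkyWest 194/323 = 60.1% → BlueJet
Short-haul: BlueJet 71/86 = 82.6%, SkyWest 55/71 = 77.5% → BlueJet
Long-haul: BlueJet 162/674 = 24.0%, SkyWest 77/575 = 13.4% → BlueJet
Overall: BlueJet 363/951 = 38.2%, SkyWest 326/969 = 33.6% → BlueJet

BlueJet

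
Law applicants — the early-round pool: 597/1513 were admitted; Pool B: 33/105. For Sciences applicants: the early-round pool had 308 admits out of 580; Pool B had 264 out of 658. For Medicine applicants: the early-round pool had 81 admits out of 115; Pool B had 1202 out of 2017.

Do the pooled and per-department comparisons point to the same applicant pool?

Law: the early-round pool 597/1513 = 39.5%, Pool B 33/105 = 31.4% → the early-round pool
Sciences: the early-round pool 308/580 = 53.1%, Pool B 264/658 = 40.1% → the early-round pool
Medicine: the early-round pool 81/115 = 70.4%, Pool B 1202/2017 = 59.6% → the early-round pool
Overall: the early-round pool 986/2208 = 44.7%, Pool B 1499/2780 = 53.9% → Pool B
The early-round pool wins each department group but Pool B wins overall — the comparison reverses. The early-round pool's applicants skew toward Law, which has a lower base rate.

No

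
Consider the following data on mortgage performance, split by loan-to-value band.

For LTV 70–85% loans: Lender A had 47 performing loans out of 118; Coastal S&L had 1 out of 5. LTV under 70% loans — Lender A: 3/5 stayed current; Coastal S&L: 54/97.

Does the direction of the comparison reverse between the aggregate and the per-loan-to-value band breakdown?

LTV 70–85%: Lender A 47/118 = 39.8%, Coastal S&L 1/5 = 20.0% → Lender A
LTV under 70%: Lender A 3/5 = 60.0%, Coastal S&L 54/97 = 55.7% → Lender A
Overall: Lender A 50/123 = 40.7%, Coastal S&L 55/102 = 53.9% → Coastal S&L
Lender A wins each loan-to-value group but Coastal S&L wins overall — the comparison reverses. Lender A's loans skew toward LTV 70–85%, which has a lower base rate.

Yes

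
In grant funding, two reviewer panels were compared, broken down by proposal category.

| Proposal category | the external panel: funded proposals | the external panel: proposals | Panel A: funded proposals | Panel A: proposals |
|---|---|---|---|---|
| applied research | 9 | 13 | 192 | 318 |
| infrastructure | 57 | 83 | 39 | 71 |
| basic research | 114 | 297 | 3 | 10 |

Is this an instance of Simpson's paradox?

Yes

Applied research: the external panel 9/13 = 69.2%, Panel A 192/318 = 60.4% → the external panel
Infrastructure: the external panel 57/83 = 68.7%, Panel A 39/71 = 54.9% → the external panel
Basic research: the external panel 114/297 = 38.4%, Panel A 3/10 = 30.0% → the external panel
Overall: the external panel 180/393 = 45.8%, Panel A 234/399 = 58.6% → Panel A
The external panel wins each proposal group but Panel A wins overall — the comparison reverses. The external panel's proposals skew toward basic research, which has a lower base rate.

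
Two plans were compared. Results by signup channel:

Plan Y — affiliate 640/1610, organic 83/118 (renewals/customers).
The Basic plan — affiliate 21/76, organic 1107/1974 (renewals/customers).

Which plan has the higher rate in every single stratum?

Plan Y

Affiliate: Plan Y 640/1610 = 39.8%, the Basic plan 21/76 = 27.6% → Plan Y
Organic: Plan Y 83/118 = 70.3%, the Basic plan 1107/1974 = 56.1% → Plan Y
Plan Y has the higher rate in both groups.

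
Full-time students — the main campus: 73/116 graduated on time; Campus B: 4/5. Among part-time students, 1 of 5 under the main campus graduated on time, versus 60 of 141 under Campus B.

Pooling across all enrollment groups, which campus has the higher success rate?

the main campus

Full-time: the main campus 73/116 = 62.9%, Campus B 4/5 = 80.0% → Campus B
Part-time: the main campus 1/5 = 20.0%, Campus B 60/141 = 42.6% → Campus B
Overall: the main campus 74/121 = 61.2%, Campus B 64/146 = 43.8% → the main campus
(Campus B wins every enrollment group but the main campus wins overall — Campus B's students skew toward the low-rate part-time group.)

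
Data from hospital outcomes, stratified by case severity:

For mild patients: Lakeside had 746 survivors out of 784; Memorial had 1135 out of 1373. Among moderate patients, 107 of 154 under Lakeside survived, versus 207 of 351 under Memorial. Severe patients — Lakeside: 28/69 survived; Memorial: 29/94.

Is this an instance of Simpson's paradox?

Mild: Lakeside 746/784 = 95.2%, Memorial 1135/1373 = 82.7% → Lakeside
Moderate: Lakeside 107/154 = 69.5%, Memorial 207/351 = 59.0% → Lakeside
Severe: Lakeside 28/69 = 40.6%, Memorial 29/94 = 30.9% → Lakeside
Overall: Lakeside 881/1007 = 87.5%, Memorial 1371/1818 = 75.4% → Lakeside
Lakeside wins overall and in every case group — no reversal.

No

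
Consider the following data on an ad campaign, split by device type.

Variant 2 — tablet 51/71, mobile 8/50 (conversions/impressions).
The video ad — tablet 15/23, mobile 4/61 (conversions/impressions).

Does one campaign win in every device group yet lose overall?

Tablet: Variant 2 51/71 = 71.8%, the video ad 15/23 = 65.2% → Variant 2
Mobile: Variant 2 8/50 = 16.0%, the video ad 4/61 = 6.6% → Variant 2
Overall: Variant 2 59/121 = 48.8%, the video ad 19/84 = 22.6% → Variant 2
Variant 2 wins overall and in every device group — no reversal.

No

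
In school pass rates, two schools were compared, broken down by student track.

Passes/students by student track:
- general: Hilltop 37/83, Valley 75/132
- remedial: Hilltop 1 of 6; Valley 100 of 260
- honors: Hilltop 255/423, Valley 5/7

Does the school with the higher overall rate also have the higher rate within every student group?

No

General: Hilltop 37/83 = 44.6%, Valley 75/132 = 56.8% → Valley
Remedial: Hilltop 1/6 = 16.7%, Valley 100/260 = 38.5% → Valley
Honors: Hilltop 255/423 = 60.3%, Valley 5/7 = 71.4% → Valley
Overall: Hilltop 293/512 = 57.2%, Valley 180/399 = 45.1% → Hilltop
Valley wins each student group but Hilltop wins overall — the comparison reverses. Valley's students skew toward remedial, which has a lower base rate.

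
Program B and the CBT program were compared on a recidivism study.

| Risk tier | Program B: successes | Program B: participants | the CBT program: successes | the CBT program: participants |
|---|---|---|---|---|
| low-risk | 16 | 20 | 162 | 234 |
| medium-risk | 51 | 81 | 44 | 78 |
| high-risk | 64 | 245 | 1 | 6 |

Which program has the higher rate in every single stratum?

Program B

Low-risk: Program B 16/20 = 80.0%, the CBT program 162/234 = 69.2% → Program B
Medium-risk: Program B 51/81 = 63.0%, the CBT program 44/78 = 56.4% → Program B
High-risk: Program B 64/245 = 26.1%, the CBT program 1/6 = 16.7% → Program B
Program B has the higher rate in all 3 groups.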